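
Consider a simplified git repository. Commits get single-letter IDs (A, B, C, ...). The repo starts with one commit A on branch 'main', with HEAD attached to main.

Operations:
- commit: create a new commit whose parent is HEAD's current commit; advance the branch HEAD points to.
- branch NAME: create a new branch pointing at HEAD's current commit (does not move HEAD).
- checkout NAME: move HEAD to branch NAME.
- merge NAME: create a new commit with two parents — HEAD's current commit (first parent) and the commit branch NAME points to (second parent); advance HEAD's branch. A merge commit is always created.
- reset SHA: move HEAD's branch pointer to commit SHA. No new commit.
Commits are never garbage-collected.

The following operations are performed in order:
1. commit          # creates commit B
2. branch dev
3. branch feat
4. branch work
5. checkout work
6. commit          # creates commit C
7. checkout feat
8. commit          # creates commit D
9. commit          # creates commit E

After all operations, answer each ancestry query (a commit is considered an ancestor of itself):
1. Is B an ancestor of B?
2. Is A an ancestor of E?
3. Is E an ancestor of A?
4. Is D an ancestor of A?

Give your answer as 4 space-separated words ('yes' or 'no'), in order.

After op 1 (commit): HEAD=main@B [main=B]
After op 2 (branch): HEAD=main@B [dev=B main=B]
After op 3 (branch): HEAD=main@B [dev=B feat=B main=B]
After op 4 (branch): HEAD=main@B [dev=B feat=B main=B work=B]
After op 5 (checkout): HEAD=work@B [dev=B feat=B main=B work=B]
After op 6 (commit): HEAD=work@C [dev=B feat=B main=B work=C]
After op 7 (checkout): HEAD=feat@B [dev=B feat=B main=B work=C]
After op 8 (commit): HEAD=feat@D [dev=B feat=D main=B work=C]
After op 9 (commit): HEAD=feat@E [dev=B feat=E main=B work=C]
ancestors(B) = {A,B}; B in? yes
ancestors(E) = {A,B,D,E}; A in? yes
ancestors(A) = {A}; E in? no
ancestors(A) = {A}; D in? no

Answer: yes yes no no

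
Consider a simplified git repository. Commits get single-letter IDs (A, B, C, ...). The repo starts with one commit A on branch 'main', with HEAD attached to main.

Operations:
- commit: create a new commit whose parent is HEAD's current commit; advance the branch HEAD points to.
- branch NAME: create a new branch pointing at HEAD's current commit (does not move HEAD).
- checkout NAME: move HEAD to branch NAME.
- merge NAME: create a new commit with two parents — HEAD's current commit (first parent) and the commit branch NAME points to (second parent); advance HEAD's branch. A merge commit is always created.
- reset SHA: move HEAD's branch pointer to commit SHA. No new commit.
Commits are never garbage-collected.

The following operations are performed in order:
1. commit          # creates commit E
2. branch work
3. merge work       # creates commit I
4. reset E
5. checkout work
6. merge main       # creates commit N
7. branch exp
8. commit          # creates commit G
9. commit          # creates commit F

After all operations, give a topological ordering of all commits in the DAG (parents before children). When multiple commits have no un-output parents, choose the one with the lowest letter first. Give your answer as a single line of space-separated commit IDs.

Answer: A E I N G F

Derivation:
After op 1 (commit): HEAD=main@E [main=E]
After op 2 (branch): HEAD=main@E [main=E work=E]
After op 3 (merge): HEAD=main@I [main=I work=E]
After op 4 (reset): HEAD=main@E [main=E work=E]
After op 5 (checkout): HEAD=work@E [main=E work=E]
After op 6 (merge): HEAD=work@N [main=E work=N]
After op 7 (branch): HEAD=work@N [exp=N main=E work=N]
After op 8 (commit): HEAD=work@G [exp=N main=E work=G]
After op 9 (commit): HEAD=work@F [exp=N main=E work=F]
commit A: parents=[]
commit E: parents=['A']
commit F: parents=['G']
commit G: parents=['N']
commit I: parents=['E', 'E']
commit N: parents=['E', 'E']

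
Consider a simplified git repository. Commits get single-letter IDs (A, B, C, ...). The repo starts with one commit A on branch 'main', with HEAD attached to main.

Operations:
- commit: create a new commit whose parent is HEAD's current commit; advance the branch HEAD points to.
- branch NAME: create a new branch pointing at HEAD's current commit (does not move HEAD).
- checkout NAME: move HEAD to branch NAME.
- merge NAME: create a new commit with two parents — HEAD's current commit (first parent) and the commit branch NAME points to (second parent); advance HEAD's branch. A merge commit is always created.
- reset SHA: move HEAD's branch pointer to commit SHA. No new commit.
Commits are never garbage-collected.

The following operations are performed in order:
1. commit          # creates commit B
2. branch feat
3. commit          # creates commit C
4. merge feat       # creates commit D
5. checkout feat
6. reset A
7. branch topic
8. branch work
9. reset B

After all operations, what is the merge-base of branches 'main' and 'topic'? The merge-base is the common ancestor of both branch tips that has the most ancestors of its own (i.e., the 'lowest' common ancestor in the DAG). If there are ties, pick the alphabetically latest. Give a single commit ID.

After op 1 (commit): HEAD=main@B [main=B]
After op 2 (branch): HEAD=main@B [feat=B main=B]
After op 3 (commit): HEAD=main@C [feat=B main=C]
After op 4 (merge): HEAD=main@D [feat=B main=D]
After op 5 (checkout): HEAD=feat@B [feat=B main=D]
After op 6 (reset): HEAD=feat@A [feat=A main=D]
After op 7 (branch): HEAD=feat@A [feat=A main=D topic=A]
After op 8 (branch): HEAD=feat@A [feat=A main=D topic=A work=A]
After op 9 (reset): HEAD=feat@B [feat=B main=D topic=A work=A]
ancestors(main=D): ['A', 'B', 'C', 'D']
ancestors(topic=A): ['A']
common: ['A']

Answer: A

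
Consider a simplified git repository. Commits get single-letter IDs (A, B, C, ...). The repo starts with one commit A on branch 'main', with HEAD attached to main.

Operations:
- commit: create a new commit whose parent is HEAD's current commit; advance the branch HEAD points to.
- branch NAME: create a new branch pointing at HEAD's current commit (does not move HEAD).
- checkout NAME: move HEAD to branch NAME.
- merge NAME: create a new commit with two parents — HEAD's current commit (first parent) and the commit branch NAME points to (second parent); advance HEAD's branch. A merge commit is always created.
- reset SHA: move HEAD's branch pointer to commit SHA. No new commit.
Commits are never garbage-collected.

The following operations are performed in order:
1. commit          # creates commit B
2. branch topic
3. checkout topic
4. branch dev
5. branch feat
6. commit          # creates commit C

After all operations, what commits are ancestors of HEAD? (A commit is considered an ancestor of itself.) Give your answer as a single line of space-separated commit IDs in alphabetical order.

Answer: A B C

Derivation:
After op 1 (commit): HEAD=main@B [main=B]
After op 2 (branch): HEAD=main@B [main=B topic=B]
After op 3 (checkout): HEAD=topic@B [main=B topic=B]
After op 4 (branch): HEAD=topic@B [dev=B main=B topic=B]
After op 5 (branch): HEAD=topic@B [dev=B feat=B main=B topic=B]
After op 6 (commit): HEAD=topic@C [dev=B feat=B main=B topic=C]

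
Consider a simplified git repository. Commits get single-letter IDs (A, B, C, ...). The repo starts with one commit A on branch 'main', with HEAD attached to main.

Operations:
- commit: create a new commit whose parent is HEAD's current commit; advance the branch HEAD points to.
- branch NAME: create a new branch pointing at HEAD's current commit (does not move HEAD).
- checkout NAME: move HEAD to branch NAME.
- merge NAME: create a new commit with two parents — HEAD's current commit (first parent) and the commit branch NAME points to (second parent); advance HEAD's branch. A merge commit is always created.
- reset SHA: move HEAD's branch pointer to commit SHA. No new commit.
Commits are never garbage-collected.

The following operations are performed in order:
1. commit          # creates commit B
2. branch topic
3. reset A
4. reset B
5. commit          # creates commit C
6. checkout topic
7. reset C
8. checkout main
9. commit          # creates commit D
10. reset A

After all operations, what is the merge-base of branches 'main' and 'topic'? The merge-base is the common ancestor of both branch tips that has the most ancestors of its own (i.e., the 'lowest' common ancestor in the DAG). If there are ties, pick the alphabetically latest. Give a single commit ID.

After op 1 (commit): HEAD=main@B [main=B]
After op 2 (branch): HEAD=main@B [main=B topic=B]
After op 3 (reset): HEAD=main@A [main=A topic=B]
After op 4 (reset): HEAD=main@B [main=B topic=B]
After op 5 (commit): HEAD=main@C [main=C topic=B]
After op 6 (checkout): HEAD=topic@B [main=C topic=B]
After op 7 (reset): HEAD=topic@C [main=C topic=C]
After op 8 (checkout): HEAD=main@C [main=C topic=C]
After op 9 (commit): HEAD=main@D [main=D topic=C]
After op 10 (reset): HEAD=main@A [main=A topic=C]
ancestors(main=A): ['A']
ancestors(topic=C): ['A', 'B', 'C']
common: ['A']

Answer: A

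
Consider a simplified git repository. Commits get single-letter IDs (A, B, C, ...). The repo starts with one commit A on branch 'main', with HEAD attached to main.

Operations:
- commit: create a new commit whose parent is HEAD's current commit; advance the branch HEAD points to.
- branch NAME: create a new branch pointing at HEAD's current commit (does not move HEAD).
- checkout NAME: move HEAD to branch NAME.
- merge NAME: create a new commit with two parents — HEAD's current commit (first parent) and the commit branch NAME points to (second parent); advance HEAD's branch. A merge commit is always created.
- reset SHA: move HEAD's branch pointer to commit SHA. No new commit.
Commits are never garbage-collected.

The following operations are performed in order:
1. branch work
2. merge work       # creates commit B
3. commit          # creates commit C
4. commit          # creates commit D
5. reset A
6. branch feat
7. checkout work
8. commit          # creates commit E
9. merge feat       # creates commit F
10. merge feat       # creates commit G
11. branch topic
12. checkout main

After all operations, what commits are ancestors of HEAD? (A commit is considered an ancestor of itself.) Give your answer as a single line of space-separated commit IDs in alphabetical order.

After op 1 (branch): HEAD=main@A [main=A work=A]
After op 2 (merge): HEAD=main@B [main=B work=A]
After op 3 (commit): HEAD=main@C [main=C work=A]
After op 4 (commit): HEAD=main@D [main=D work=A]
After op 5 (reset): HEAD=main@A [main=A work=A]
After op 6 (branch): HEAD=main@A [feat=A main=A work=A]
After op 7 (checkout): HEAD=work@A [feat=A main=A work=A]
After op 8 (commit): HEAD=work@E [feat=A main=A work=E]
After op 9 (merge): HEAD=work@F [feat=A main=A work=F]
After op 10 (merge): HEAD=work@G [feat=A main=A work=G]
After op 11 (branch): HEAD=work@G [feat=A main=A topic=G work=G]
After op 12 (checkout): HEAD=main@A [feat=A main=A topic=G work=G]

Answer: A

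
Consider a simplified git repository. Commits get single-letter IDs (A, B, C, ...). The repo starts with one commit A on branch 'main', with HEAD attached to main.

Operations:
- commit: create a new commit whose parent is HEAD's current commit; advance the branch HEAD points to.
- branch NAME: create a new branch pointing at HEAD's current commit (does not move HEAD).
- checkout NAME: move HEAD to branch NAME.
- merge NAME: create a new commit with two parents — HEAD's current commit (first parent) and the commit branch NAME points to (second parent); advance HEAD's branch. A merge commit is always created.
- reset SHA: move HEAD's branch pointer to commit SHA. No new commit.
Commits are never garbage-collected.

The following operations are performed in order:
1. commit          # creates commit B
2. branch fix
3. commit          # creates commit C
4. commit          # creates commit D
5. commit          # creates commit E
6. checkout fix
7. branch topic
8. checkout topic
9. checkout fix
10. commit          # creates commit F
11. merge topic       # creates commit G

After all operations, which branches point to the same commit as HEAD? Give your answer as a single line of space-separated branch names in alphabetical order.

Answer: fix

Derivation:
After op 1 (commit): HEAD=main@B [main=B]
After op 2 (branch): HEAD=main@B [fix=B main=B]
After op 3 (commit): HEAD=main@C [fix=B main=C]
After op 4 (commit): HEAD=main@D [fix=B main=D]
After op 5 (commit): HEAD=main@E [fix=B main=E]
After op 6 (checkout): HEAD=fix@B [fix=B main=E]
After op 7 (branch): HEAD=fix@B [fix=B main=E topic=B]
After op 8 (checkout): HEAD=topic@B [fix=B main=E topic=B]
After op 9 (checkout): HEAD=fix@B [fix=B main=E topic=B]
After op 10 (commit): HEAD=fix@F [fix=F main=E topic=B]
After op 11 (merge): HEAD=fix@G [fix=G main=E topic=B]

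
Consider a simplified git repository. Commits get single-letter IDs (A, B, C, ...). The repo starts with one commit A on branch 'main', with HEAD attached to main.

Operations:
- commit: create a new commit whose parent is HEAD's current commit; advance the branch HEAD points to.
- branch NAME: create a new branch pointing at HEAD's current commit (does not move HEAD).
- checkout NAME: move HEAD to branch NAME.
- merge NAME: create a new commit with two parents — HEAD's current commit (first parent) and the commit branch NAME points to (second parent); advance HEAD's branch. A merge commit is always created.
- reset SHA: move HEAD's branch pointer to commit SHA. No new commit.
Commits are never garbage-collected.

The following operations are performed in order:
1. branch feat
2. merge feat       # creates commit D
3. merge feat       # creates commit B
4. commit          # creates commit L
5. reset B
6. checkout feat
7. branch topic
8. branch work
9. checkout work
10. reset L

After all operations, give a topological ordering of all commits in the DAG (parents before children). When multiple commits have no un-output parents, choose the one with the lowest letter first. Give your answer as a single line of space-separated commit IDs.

After op 1 (branch): HEAD=main@A [feat=A main=A]
After op 2 (merge): HEAD=main@D [feat=A main=D]
After op 3 (merge): HEAD=main@B [feat=A main=B]
After op 4 (commit): HEAD=main@L [feat=A main=L]
After op 5 (reset): HEAD=main@B [feat=A main=B]
After op 6 (checkout): HEAD=feat@A [feat=A main=B]
After op 7 (branch): HEAD=feat@A [feat=A main=B topic=A]
After op 8 (branch): HEAD=feat@A [feat=A main=B topic=A work=A]
After op 9 (checkout): HEAD=work@A [feat=A main=B topic=A work=A]
After op 10 (reset): HEAD=work@L [feat=A main=B topic=A work=L]
commit A: parents=[]
commit B: parents=['D', 'A']
commit D: parents=['A', 'A']
commit L: parents=['B']

Answer: A D B L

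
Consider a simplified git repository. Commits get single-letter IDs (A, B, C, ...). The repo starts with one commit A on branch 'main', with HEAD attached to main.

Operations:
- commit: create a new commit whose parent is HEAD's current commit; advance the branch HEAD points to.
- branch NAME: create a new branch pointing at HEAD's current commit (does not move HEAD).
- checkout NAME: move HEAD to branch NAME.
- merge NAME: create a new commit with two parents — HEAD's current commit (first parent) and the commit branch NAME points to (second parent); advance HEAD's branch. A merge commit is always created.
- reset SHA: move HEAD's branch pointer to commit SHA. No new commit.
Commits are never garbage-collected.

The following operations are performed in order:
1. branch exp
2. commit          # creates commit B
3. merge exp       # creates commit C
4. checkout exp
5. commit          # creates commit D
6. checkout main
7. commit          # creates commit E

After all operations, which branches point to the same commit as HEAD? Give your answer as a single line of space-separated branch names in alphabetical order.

After op 1 (branch): HEAD=main@A [exp=A main=A]
After op 2 (commit): HEAD=main@B [exp=A main=B]
After op 3 (merge): HEAD=main@C [exp=A main=C]
After op 4 (checkout): HEAD=exp@A [exp=A main=C]
After op 5 (commit): HEAD=exp@D [exp=D main=C]
After op 6 (checkout): HEAD=main@C [exp=D main=C]
After op 7 (commit): HEAD=main@E [exp=D main=E]

Answer: main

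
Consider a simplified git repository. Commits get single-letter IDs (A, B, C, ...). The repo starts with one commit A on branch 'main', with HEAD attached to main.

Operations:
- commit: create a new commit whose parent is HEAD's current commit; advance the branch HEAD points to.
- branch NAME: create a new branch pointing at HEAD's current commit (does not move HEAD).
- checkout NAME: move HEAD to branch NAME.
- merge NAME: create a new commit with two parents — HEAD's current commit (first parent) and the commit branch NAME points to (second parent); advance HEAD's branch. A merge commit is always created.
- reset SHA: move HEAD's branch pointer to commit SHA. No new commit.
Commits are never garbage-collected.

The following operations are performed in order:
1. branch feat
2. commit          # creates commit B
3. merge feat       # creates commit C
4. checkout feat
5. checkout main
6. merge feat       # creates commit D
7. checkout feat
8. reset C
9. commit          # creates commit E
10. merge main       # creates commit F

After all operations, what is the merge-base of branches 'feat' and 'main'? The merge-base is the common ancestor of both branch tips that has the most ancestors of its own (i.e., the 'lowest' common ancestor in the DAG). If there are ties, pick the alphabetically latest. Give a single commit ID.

After op 1 (branch): HEAD=main@A [feat=A main=A]
After op 2 (commit): HEAD=main@B [feat=A main=B]
After op 3 (merge): HEAD=main@C [feat=A main=C]
After op 4 (checkout): HEAD=feat@A [feat=A main=C]
After op 5 (checkout): HEAD=main@C [feat=A main=C]
After op 6 (merge): HEAD=main@D [feat=A main=D]
After op 7 (checkout): HEAD=feat@A [feat=A main=D]
After op 8 (reset): HEAD=feat@C [feat=C main=D]
After op 9 (commit): HEAD=feat@E [feat=E main=D]
After op 10 (merge): HEAD=feat@F [feat=F main=D]
ancestors(feat=F): ['A', 'B', 'C', 'D', 'E', 'F']
ancestors(main=D): ['A', 'B', 'C', 'D']
common: ['A', 'B', 'C', 'D']

Answer: D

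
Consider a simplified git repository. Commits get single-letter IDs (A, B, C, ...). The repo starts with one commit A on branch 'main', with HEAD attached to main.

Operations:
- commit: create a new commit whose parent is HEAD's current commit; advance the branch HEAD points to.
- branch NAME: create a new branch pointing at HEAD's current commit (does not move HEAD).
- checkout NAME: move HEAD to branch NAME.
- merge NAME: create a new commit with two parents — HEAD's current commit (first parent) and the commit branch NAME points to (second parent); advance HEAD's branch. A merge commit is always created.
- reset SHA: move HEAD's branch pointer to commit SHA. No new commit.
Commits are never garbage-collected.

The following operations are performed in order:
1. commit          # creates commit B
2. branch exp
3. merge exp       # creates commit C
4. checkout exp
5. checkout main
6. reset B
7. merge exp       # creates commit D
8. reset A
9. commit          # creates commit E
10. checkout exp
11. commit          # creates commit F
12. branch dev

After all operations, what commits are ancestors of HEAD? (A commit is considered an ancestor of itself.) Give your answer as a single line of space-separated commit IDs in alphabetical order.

After op 1 (commit): HEAD=main@B [main=B]
After op 2 (branch): HEAD=main@B [exp=B main=B]
After op 3 (merge): HEAD=main@C [exp=B main=C]
After op 4 (checkout): HEAD=exp@B [exp=B main=C]
After op 5 (checkout): HEAD=main@C [exp=B main=C]
After op 6 (reset): HEAD=main@B [exp=B main=B]
After op 7 (merge): HEAD=main@D [exp=B main=D]
After op 8 (reset): HEAD=main@A [exp=B main=A]
After op 9 (commit): HEAD=main@E [exp=B main=E]
After op 10 (checkout): HEAD=exp@B [exp=B main=E]
After op 11 (commit): HEAD=exp@F [exp=F main=E]
After op 12 (branch): HEAD=exp@F [dev=F exp=F main=E]

Answer: A B F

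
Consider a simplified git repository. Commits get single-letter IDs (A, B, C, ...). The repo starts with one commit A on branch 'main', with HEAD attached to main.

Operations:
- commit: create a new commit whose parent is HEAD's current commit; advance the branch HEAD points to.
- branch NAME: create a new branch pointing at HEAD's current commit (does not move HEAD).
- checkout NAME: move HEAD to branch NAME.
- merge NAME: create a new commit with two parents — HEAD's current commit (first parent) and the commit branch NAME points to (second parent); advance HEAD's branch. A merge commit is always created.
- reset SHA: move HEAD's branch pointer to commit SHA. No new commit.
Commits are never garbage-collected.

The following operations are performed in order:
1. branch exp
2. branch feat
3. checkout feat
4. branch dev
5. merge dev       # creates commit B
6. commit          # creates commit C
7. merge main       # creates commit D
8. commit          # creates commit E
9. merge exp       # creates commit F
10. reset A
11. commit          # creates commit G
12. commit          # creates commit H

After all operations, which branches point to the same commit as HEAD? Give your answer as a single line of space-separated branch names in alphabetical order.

Answer: feat

Derivation:
After op 1 (branch): HEAD=main@A [exp=A main=A]
After op 2 (branch): HEAD=main@A [exp=A feat=A main=A]
After op 3 (checkout): HEAD=feat@A [exp=A feat=A main=A]
After op 4 (branch): HEAD=feat@A [dev=A exp=A feat=A main=A]
After op 5 (merge): HEAD=feat@B [dev=A exp=A feat=B main=A]
After op 6 (commit): HEAD=feat@C [dev=A exp=A feat=C main=A]
After op 7 (merge): HEAD=feat@D [dev=A exp=A feat=D main=A]
After op 8 (commit): HEAD=feat@E [dev=A exp=A feat=E main=A]
After op 9 (merge): HEAD=feat@F [dev=A exp=A feat=F main=A]
After op 10 (reset): HEAD=feat@A [dev=A exp=A feat=A main=A]
After op 11 (commit): HEAD=feat@G [dev=A exp=A feat=G main=A]
After op 12 (commit): HEAD=feat@H [dev=A exp=A feat=H main=A]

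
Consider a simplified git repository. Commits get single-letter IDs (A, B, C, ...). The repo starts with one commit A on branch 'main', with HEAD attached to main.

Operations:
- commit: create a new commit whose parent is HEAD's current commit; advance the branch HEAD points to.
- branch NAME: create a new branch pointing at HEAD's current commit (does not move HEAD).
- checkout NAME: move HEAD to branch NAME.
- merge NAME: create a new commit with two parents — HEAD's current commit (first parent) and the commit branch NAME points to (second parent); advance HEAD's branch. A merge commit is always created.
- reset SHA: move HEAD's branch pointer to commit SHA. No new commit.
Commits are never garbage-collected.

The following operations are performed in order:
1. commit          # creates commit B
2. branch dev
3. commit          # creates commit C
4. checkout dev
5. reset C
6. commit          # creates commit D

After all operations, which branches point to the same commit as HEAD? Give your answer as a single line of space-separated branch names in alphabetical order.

Answer: dev

Derivation:
After op 1 (commit): HEAD=main@B [main=B]
After op 2 (branch): HEAD=main@B [dev=B main=B]
After op 3 (commit): HEAD=main@C [dev=B main=C]
After op 4 (checkout): HEAD=dev@B [dev=B main=C]
After op 5 (reset): HEAD=dev@C [dev=C main=C]
After op 6 (commit): HEAD=dev@D [dev=D main=C]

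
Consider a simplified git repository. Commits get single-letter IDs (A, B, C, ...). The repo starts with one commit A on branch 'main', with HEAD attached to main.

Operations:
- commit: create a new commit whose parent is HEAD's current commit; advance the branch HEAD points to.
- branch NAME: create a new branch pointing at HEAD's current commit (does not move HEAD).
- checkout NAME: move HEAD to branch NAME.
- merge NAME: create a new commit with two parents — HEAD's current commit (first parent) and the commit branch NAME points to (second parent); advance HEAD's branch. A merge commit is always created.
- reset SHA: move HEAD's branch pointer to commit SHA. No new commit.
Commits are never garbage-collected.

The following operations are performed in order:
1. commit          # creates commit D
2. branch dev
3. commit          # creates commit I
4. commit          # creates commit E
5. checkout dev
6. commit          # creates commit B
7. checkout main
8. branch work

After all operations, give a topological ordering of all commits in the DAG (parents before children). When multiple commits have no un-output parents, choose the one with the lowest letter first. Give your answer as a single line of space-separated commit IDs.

After op 1 (commit): HEAD=main@D [main=D]
After op 2 (branch): HEAD=main@D [dev=D main=D]
After op 3 (commit): HEAD=main@I [dev=D main=I]
After op 4 (commit): HEAD=main@E [dev=D main=E]
After op 5 (checkout): HEAD=dev@D [dev=D main=E]
After op 6 (commit): HEAD=dev@B [dev=B main=E]
After op 7 (checkout): HEAD=main@E [dev=B main=E]
After op 8 (branch): HEAD=main@E [dev=B main=E work=E]
commit A: parents=[]
commit B: parents=['D']
commit D: parents=['A']
commit E: parents=['I']
commit I: parents=['D']

Answer: A D B I E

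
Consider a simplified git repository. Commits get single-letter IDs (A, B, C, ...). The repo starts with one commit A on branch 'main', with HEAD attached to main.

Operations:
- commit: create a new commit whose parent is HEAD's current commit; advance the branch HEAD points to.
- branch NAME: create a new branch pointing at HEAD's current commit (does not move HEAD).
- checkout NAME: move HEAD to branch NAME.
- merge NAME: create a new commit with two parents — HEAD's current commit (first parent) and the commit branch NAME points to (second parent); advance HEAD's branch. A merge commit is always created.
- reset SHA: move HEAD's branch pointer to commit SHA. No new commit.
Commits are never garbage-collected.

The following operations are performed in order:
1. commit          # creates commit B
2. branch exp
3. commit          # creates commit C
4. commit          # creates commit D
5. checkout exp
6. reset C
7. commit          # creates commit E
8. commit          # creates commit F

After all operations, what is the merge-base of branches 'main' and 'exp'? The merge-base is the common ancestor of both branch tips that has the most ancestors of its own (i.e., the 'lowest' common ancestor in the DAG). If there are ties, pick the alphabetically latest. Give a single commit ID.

After op 1 (commit): HEAD=main@B [main=B]
After op 2 (branch): HEAD=main@B [exp=B main=B]
After op 3 (commit): HEAD=main@C [exp=B main=C]
After op 4 (commit): HEAD=main@D [exp=B main=D]
After op 5 (checkout): HEAD=exp@B [exp=B main=D]
After op 6 (reset): HEAD=exp@C [exp=C main=D]
After op 7 (commit): HEAD=exp@E [exp=E main=D]
After op 8 (commit): HEAD=exp@F [exp=F main=D]
ancestors(main=D): ['A', 'B', 'C', 'D']
ancestors(exp=F): ['A', 'B', 'C', 'E', 'F']
common: ['A', 'B', 'C']

Answer: C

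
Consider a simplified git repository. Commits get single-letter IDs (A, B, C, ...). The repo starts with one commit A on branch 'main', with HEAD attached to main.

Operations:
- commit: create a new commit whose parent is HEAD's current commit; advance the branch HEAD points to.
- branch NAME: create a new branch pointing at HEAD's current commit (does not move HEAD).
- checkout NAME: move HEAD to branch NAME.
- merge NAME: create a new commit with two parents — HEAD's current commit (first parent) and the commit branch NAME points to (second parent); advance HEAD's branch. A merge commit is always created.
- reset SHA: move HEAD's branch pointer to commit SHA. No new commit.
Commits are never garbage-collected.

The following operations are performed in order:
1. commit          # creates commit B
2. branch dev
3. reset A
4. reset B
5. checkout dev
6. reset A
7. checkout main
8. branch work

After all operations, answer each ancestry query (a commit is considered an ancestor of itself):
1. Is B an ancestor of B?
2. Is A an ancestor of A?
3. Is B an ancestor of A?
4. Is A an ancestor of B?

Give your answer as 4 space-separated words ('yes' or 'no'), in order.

Answer: yes yes no yes

Derivation:
After op 1 (commit): HEAD=main@B [main=B]
After op 2 (branch): HEAD=main@B [dev=B main=B]
After op 3 (reset): HEAD=main@A [dev=B main=A]
After op 4 (reset): HEAD=main@B [dev=B main=B]
After op 5 (checkout): HEAD=dev@B [dev=B main=B]
After op 6 (reset): HEAD=dev@A [dev=A main=B]
After op 7 (checkout): HEAD=main@B [dev=A main=B]
After op 8 (branch): HEAD=main@B [dev=A main=B work=B]
ancestors(B) = {A,B}; B in? yes
ancestors(A) = {A}; A in? yes
ancestors(A) = {A}; B in? no
ancestors(B) = {A,B}; A in? yes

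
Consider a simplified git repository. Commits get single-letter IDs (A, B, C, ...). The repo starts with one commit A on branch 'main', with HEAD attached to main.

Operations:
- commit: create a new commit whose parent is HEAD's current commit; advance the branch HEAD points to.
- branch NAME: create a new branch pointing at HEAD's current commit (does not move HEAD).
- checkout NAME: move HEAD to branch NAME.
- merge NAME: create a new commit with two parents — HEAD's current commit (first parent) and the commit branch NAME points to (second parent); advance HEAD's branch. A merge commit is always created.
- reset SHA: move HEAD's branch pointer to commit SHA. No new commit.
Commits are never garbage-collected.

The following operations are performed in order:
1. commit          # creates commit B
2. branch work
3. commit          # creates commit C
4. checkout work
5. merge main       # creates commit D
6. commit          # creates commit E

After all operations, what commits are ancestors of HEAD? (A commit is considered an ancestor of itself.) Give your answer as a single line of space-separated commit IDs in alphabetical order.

After op 1 (commit): HEAD=main@B [main=B]
After op 2 (branch): HEAD=main@B [main=B work=B]
After op 3 (commit): HEAD=main@C [main=C work=B]
After op 4 (checkout): HEAD=work@B [main=C work=B]
After op 5 (merge): HEAD=work@D [main=C work=D]
After op 6 (commit): HEAD=work@E [main=C work=E]

Answer: A B C D E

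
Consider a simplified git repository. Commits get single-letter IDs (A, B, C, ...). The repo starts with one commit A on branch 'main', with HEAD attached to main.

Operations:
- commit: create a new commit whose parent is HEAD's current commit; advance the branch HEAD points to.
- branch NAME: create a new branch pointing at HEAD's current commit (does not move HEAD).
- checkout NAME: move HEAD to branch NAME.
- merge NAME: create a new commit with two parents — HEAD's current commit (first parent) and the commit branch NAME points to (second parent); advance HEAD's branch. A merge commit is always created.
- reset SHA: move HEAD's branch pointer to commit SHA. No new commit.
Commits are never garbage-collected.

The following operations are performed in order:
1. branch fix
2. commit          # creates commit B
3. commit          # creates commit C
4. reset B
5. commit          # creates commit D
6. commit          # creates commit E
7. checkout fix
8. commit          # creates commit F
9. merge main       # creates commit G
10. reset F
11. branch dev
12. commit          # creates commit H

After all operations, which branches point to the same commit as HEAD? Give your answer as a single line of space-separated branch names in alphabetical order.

Answer: fix

Derivation:
After op 1 (branch): HEAD=main@A [fix=A main=A]
After op 2 (commit): HEAD=main@B [fix=A main=B]
After op 3 (commit): HEAD=main@C [fix=A main=C]
After op 4 (reset): HEAD=main@B [fix=A main=B]
After op 5 (commit): HEAD=main@D [fix=A main=D]
After op 6 (commit): HEAD=main@E [fix=A main=E]
After op 7 (checkout): HEAD=fix@A [fix=A main=E]
After op 8 (commit): HEAD=fix@F [fix=F main=E]
After op 9 (merge): HEAD=fix@G [fix=G main=E]
After op 10 (reset): HEAD=fix@F [fix=F main=E]
After op 11 (branch): HEAD=fix@F [dev=F fix=F main=E]
After op 12 (commit): HEAD=fix@H [dev=F fix=H main=E]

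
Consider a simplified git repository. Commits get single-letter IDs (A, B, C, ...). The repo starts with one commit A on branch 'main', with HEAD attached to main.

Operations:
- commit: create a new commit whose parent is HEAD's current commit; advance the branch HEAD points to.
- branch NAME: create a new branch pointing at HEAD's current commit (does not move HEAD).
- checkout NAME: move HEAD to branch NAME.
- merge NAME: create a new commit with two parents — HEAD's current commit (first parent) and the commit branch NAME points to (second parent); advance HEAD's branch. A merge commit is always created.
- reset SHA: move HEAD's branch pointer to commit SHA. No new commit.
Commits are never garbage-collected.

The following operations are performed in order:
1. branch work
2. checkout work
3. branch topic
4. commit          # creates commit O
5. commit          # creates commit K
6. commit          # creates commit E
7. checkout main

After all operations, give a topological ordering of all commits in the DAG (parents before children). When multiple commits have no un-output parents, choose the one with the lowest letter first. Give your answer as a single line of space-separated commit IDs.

After op 1 (branch): HEAD=main@A [main=A work=A]
After op 2 (checkout): HEAD=work@A [main=A work=A]
After op 3 (branch): HEAD=work@A [main=A topic=A work=A]
After op 4 (commit): HEAD=work@O [main=A topic=A work=O]
After op 5 (commit): HEAD=work@K [main=A topic=A work=K]
After op 6 (commit): HEAD=work@E [main=A topic=A work=E]
After op 7 (checkout): HEAD=main@A [main=A topic=A work=E]
commit A: parents=[]
commit E: parents=['K']
commit K: parents=['O']
commit O: parents=['A']

Answer: A O K E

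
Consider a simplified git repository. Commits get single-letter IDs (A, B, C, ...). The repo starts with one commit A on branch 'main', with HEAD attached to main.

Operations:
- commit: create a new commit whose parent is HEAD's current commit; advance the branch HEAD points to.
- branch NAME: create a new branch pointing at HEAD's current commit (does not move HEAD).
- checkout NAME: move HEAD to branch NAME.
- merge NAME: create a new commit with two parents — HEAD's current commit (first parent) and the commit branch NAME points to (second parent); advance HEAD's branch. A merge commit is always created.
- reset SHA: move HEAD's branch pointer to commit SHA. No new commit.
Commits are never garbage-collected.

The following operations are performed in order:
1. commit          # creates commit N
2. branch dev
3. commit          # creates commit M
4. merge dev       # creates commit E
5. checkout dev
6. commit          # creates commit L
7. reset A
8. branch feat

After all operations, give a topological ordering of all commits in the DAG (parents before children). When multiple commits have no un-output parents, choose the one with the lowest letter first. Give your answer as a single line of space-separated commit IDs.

Answer: A N L M E

Derivation:
After op 1 (commit): HEAD=main@N [main=N]
After op 2 (branch): HEAD=main@N [dev=N main=N]
After op 3 (commit): HEAD=main@M [dev=N main=M]
After op 4 (merge): HEAD=main@E [dev=N main=E]
After op 5 (checkout): HEAD=dev@N [dev=N main=E]
After op 6 (commit): HEAD=dev@L [dev=L main=E]
After op 7 (reset): HEAD=dev@A [dev=A main=E]
After op 8 (branch): HEAD=dev@A [dev=A feat=A main=E]
commit A: parents=[]
commit E: parents=['M', 'N']
commit L: parents=['N']
commit M: parents=['N']
commit N: parents=['A']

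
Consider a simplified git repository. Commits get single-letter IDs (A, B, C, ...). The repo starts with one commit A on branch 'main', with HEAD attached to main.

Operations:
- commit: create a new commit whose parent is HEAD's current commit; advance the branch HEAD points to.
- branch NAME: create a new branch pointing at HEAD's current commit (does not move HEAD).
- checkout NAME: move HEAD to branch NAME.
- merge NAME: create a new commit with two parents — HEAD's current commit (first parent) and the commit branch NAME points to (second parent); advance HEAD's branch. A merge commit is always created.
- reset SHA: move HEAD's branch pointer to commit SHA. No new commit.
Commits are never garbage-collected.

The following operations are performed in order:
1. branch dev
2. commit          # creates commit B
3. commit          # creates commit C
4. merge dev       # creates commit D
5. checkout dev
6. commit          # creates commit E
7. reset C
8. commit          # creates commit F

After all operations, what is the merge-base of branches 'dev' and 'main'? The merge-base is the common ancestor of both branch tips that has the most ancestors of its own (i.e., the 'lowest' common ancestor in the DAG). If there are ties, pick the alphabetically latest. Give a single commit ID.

After op 1 (branch): HEAD=main@A [dev=A main=A]
After op 2 (commit): HEAD=main@B [dev=A main=B]
After op 3 (commit): HEAD=main@C [dev=A main=C]
After op 4 (merge): HEAD=main@D [dev=A main=D]
After op 5 (checkout): HEAD=dev@A [dev=A main=D]
After op 6 (commit): HEAD=dev@E [dev=E main=D]
After op 7 (reset): HEAD=dev@C [dev=C main=D]
After op 8 (commit): HEAD=dev@F [dev=F main=D]
ancestors(dev=F): ['A', 'B', 'C', 'F']
ancestors(main=D): ['A', 'B', 'C', 'D']
common: ['A', 'B', 'C']

Answer: C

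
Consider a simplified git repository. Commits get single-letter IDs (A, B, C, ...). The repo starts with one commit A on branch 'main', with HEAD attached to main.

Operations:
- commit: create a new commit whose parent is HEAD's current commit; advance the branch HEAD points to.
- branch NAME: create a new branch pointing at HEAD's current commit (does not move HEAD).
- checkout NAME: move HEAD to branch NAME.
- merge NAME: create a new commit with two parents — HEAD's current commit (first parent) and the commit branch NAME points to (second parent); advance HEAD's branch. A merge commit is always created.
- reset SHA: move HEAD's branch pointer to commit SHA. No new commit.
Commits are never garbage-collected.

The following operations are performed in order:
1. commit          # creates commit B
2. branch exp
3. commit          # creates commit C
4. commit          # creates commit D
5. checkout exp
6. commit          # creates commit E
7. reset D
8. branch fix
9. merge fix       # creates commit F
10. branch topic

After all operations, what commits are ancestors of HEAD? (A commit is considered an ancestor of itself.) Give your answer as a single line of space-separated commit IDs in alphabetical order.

Answer: A B C D F

Derivation:
After op 1 (commit): HEAD=main@B [main=B]
After op 2 (branch): HEAD=main@B [exp=B main=B]
After op 3 (commit): HEAD=main@C [exp=B main=C]
After op 4 (commit): HEAD=main@D [exp=B main=D]
After op 5 (checkout): HEAD=exp@B [exp=B main=D]
After op 6 (commit): HEAD=exp@E [exp=E main=D]
After op 7 (reset): HEAD=exp@D [exp=D main=D]
After op 8 (branch): HEAD=exp@D [exp=D fix=D main=D]
After op 9 (merge): HEAD=exp@F [exp=F fix=D main=D]
After op 10 (branch): HEAD=exp@F [exp=F fix=D main=D topic=F]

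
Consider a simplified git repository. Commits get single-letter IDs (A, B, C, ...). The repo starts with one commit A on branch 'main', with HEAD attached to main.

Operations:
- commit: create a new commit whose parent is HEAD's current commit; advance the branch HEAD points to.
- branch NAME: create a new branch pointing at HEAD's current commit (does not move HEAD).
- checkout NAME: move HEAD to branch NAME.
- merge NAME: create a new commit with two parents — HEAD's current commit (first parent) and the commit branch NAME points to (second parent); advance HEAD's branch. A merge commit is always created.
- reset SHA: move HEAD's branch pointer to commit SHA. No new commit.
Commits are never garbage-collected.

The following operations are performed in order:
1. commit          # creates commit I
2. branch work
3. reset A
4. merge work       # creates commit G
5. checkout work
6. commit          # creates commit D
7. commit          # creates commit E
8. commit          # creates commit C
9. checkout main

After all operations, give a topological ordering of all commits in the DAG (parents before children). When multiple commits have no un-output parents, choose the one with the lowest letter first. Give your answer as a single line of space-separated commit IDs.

Answer: A I D E C G

Derivation:
After op 1 (commit): HEAD=main@I [main=I]
After op 2 (branch): HEAD=main@I [main=I work=I]
After op 3 (reset): HEAD=main@A [main=A work=I]
After op 4 (merge): HEAD=main@G [main=G work=I]
After op 5 (checkout): HEAD=work@I [main=G work=I]
After op 6 (commit): HEAD=work@D [main=G work=D]
After op 7 (commit): HEAD=work@E [main=G work=E]
After op 8 (commit): HEAD=work@C [main=G work=C]
After op 9 (checkout): HEAD=main@G [main=G work=C]
commit A: parents=[]
commit C: parents=['E']
commit D: parents=['I']
commit E: parents=['D']
commit G: parents=['A', 'I']
commit I: parents=['A']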